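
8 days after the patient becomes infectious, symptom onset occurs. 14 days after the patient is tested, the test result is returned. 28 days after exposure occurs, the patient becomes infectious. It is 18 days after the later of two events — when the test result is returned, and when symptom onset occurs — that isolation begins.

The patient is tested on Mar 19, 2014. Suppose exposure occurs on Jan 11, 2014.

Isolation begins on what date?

Apr 20, 2014

The patient is tested: Mar 19, 2014.
The test result is returned: Mar 19, 2014 + 14 days = Apr 2, 2014.
Exposure occurs: Jan 11, 2014.
The patient becomes infectious: Jan 11, 2014 + 28 days = Feb 8, 2014.
Symptom onset occurs: Feb 8, 2014 + 8 days = Feb 16, 2014.
Both prerequisites met — the test result is returned (Apr 2, 2014), symptom onset occurs (Feb 16, 2014); the later is Apr 2, 2014.
Isolation begins: Apr 2, 2014 + 18 days = Apr 20, 2014.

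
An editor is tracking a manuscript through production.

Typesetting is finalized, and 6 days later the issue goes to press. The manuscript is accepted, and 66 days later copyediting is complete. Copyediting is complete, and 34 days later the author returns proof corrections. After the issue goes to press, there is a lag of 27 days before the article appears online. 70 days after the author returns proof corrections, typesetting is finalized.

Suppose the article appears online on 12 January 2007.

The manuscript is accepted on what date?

The article appears online: Jan 12, 2007.
The issue goes to press: Jan 12, 2007 − 27 days = Dec 16, 2006.
Typesetting is finalized: Dec 16, 2006 − 6 days = Dec 10, 2006.
The author returns proof corrections: Dec 10, 2006 − 70 days = Oct 1, 2006.
Copyediting is complete: Oct 1, 2006 − 34 days = Aug 28, 2006.
The manuscript is accepted: Aug 28, 2006 − 66 days = Jun 23, 2006.

23 June 2006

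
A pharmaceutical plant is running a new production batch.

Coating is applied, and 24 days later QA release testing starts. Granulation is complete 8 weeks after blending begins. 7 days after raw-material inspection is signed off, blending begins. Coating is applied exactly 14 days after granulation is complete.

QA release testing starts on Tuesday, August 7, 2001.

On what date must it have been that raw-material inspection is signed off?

QA release testing starts: Aug 7, 2001.
Coating is applied: Aug 7, 2001 − 24 days = Jul 14, 2001.
Granulation is complete: Jul 14, 2001 − 14 days = Jun 30, 2001.
Blending begins: Jun 30, 2001 − 8 weeks = May 5, 2001.
Raw-material inspection is signed off: May 5, 2001 − 7 days = Apr 28, 2001.

Saturday, April 28, 2001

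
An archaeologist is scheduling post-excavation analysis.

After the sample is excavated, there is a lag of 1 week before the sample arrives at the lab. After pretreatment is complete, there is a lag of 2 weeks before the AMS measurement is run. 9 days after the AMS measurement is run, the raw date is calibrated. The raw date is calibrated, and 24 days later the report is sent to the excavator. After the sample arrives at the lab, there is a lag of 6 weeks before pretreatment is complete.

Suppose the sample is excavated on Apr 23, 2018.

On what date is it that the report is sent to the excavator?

The sample is excavated: Apr 23, 2018.
The sample arrives at the lab: Apr 23, 2018 + 1 week = Apr 30, 2018.
Pretreatment is complete: Apr 30, 2018 + 6 weeks = Jun 11, 2018.
The AMS measurement is run: Jun 11, 2018 + 2 weeks = Jun 25, 2018.
The raw date is calibrated: Jun 25, 2018 + 9 days = Jul 4, 2018.
The report is sent to the excavator: Jul 4, 2018 + 24 days = Jul 28, 2018.

Jul 28, 2018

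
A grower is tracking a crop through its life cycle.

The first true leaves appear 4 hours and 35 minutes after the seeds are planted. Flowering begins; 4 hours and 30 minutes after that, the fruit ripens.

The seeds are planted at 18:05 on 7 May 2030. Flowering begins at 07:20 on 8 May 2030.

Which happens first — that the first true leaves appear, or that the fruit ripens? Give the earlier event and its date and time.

The seeds are planted: 18:05 May 7, 2030.
The first true leaves appear: 18:05 May 7, 2030 + 4h35m = 22:40 May 7, 2030.
Flowering begins: 07:20 May 8, 2030.
The fruit ripens: 07:20 May 8, 2030 + 4h30m = 11:50 May 8, 2030.
Comparing: the first true leaves appear at 22:40 May 7, 2030 vs the fruit ripens at 11:50 May 8, 2030. Earlier: the first true leaves appear.

The first true leaves appear — 22:40 on 7 May 2030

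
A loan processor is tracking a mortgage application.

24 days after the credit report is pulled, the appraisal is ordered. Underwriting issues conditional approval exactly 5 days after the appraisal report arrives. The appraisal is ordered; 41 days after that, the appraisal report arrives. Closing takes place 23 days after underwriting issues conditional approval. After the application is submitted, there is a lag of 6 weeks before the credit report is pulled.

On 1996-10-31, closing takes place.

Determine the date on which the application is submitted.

Closing takes place: Oct 31, 1996.
Underwriting issues conditional approval: Oct 31, 1996 − 23 days = Oct 8, 1996.
The appraisal report arrives: Oct 8, 1996 − 5 days = Oct 3, 1996.
The appraisal is ordered: Oct 3, 1996 − 41 days = Aug 23, 1996.
The credit report is pulled: Aug 23, 1996 − 24 days = Jul 30, 1996.
The application is submitted: Jul 30, 1996 − 6 weeks = Jun 18, 1996.

1996-06-18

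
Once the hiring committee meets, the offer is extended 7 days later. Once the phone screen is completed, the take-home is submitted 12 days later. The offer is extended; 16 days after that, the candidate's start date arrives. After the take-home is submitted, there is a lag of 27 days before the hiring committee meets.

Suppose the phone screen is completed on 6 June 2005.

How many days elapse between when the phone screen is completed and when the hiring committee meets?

Causal path: the phone screen is completed → the take-home is submitted → the hiring committee meets.
Total delay along the path: 12 + 27 = 39 days.

39 days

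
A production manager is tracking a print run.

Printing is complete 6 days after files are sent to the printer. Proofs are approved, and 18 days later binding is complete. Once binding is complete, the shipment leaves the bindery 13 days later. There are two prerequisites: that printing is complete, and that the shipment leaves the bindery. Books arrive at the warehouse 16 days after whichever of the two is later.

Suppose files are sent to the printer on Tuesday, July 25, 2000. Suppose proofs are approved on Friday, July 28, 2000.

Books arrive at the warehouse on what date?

Files are sent to the printer: Jul 25, 2000.
Printing is complete: Jul 25, 2000 + 6 days = Jul 31, 2000.
Proofs are approved: Jul 28, 2000.
Binding is complete: Jul 28, 2000 + 18 days = Aug 15, 2000.
The shipment leaves the bindery: Aug 15, 2000 + 13 days = Aug 28, 2000.
Both prerequisites met — printing is complete (Jul 31, 2000), the shipment leaves the bindery (Aug 28, 2000); the later is Aug 28, 2000.
Books arrive at the warehouse: Aug 28, 2000 + 16 days = Sep 13, 2000.

Wednesday, September 13, 2000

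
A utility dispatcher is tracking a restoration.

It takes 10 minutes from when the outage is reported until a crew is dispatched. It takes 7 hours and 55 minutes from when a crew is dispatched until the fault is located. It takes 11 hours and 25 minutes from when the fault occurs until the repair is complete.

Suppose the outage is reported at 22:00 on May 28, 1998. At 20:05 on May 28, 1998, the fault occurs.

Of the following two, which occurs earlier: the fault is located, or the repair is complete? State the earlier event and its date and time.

The outage is reported: 22:00 May 28, 1998.
A crew is dispatched: 22:00 May 28, 1998 + 10m = 22:10 May 28, 1998.
The fault is located: 22:10 May 28, 1998 + 7h55m = 06:05 May 29, 1998.
The fault occurs: 20:05 May 28, 1998.
The repair is complete: 20:05 May 28, 1998 + 11h25m = 07:30 May 29, 1998.
Comparing: the fault is located at 06:05 May 29, 1998 vs the repair is complete at 07:30 May 29, 1998. Earlier: the fault is located.

The fault is located — 06:05 on May 29, 1998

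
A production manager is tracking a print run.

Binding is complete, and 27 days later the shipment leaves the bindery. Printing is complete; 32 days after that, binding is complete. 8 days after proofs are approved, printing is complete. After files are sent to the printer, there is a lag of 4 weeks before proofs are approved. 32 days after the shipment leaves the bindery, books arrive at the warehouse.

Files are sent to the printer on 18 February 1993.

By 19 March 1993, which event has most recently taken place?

Files are sent to the printer: Feb 18, 1993.
Proofs are approved: Feb 18, 1993 + 4 weeks = Mar 18, 1993.
Printing is complete: Mar 18, 1993 + 8 days = Mar 26, 1993.
Binding is complete: Mar 26, 1993 + 32 days = Apr 27, 1993.
The shipment leaves the bindery: Apr 27, 1993 + 27 days = May 24, 1993.
Books arrive at the warehouse: May 24, 1993 + 32 days = Jun 25, 1993.
Mar 19, 1993 falls between when proofs are approved (Mar 18, 1993) and when printing is complete (Mar 26, 1993).

Proofs are approved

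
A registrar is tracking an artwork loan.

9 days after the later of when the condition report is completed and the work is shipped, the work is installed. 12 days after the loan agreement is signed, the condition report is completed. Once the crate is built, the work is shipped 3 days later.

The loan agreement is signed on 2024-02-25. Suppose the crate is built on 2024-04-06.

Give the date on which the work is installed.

The loan agreement is signed: Feb 25, 2024.
The condition report is completed: Feb 25, 2024 + 12 days = Mar 8, 2024.
The crate is built: Apr 6, 2024.
The work is shipped: Apr 6, 2024 + 3 days = Apr 9, 2024.
Both prerequisites met — the condition report is completed (Mar 8, 2024), the work is shipped (Apr 9, 2024); the later is Apr 9, 2024.
The work is installed: Apr 9, 2024 + 9 days = Apr 18, 2024.

2024-04-18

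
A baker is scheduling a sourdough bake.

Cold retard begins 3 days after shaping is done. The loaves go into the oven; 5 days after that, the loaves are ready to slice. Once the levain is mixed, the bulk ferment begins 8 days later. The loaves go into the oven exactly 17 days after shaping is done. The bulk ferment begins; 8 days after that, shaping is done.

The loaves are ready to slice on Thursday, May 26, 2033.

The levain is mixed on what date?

The loaves are ready to slice: May 26, 2033.
The loaves go into the oven: May 26, 2033 − 5 days = May 21, 2033.
Shaping is done: May 21, 2033 − 17 days = May 4, 2033.
The bulk ferment begins: May 4, 2033 − 8 days = Apr 26, 2033.
The levain is mixed: Apr 26, 2033 − 8 days = Apr 18, 2033.

Monday, April 18, 2033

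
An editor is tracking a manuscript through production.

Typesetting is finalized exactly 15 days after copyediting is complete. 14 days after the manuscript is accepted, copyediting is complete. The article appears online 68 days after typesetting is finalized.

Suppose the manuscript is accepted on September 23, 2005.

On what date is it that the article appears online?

December 29, 2005

The manuscript is accepted: Sep 23, 2005.
Copyediting is complete: Sep 23, 2005 + 14 days = Oct 7, 2005.
Typesetting is finalized: Oct 7, 2005 + 15 days = Oct 22, 2005.
The article appears online: Oct 22, 2005 + 68 days = Dec 29, 2005.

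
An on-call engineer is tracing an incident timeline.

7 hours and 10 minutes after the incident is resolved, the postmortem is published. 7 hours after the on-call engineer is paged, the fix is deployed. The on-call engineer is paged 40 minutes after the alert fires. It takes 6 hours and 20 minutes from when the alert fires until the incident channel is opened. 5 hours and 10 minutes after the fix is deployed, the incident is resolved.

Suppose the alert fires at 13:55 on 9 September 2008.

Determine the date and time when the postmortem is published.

The alert fires: 13:55 Sep 9, 2008.
The on-call engineer is paged: 13:55 Sep 9, 2008 + 40m = 14:35 Sep 9, 2008.
The fix is deployed: 14:35 Sep 9, 2008 + 7h = 21:35 Sep 9, 2008.
The incident is resolved: 21:35 Sep 9, 2008 + 5h10m = 02:45 Sep 10, 2008.
The postmortem is published: 02:45 Sep 10, 2008 + 7h10m = 09:55 Sep 10, 2008.

09:55 on 10 September 2008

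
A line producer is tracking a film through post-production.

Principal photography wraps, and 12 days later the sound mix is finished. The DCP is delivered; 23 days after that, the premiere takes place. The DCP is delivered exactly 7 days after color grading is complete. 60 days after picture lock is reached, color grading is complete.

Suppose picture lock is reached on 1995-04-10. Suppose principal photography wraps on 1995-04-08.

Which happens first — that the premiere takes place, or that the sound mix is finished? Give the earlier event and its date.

The sound mix is finished — 1995-04-20

Picture lock is reached: Apr 10, 1995.
Color grading is complete: Apr 10, 1995 + 60 days = Jun 9, 1995.
The DCP is delivered: Jun 9, 1995 + 7 days = Jun 16, 1995.
The premiere takes place: Jun 16, 1995 + 23 days = Jul 9, 1995.
Principal photography wraps: Apr 8, 1995.
The sound mix is finished: Apr 8, 1995 + 12 days = Apr 20, 1995.
Comparing: the premiere takes place on Jul 9, 1995 vs the sound mix is finished on Apr 20, 1995. Earlier: the sound mix is finished.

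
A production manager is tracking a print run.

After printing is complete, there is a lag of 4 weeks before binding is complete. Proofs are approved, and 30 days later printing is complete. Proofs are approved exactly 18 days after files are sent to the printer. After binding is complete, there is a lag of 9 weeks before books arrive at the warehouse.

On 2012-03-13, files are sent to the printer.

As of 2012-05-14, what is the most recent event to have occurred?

Files are sent to the printer: Mar 13, 2012.
Proofs are approved: Mar 13, 2012 + 18 days = Mar 31, 2012.
Printing is complete: Mar 31, 2012 + 30 days = Apr 30, 2012.
Binding is complete: Apr 30, 2012 + 4 weeks = May 28, 2012.
Books arrive at the warehouse: May 28, 2012 + 9 weeks = Jul 30, 2012.
May 14, 2012 falls between when printing is complete (Apr 30, 2012) and when binding is complete (May 28, 2012).

Printing is complete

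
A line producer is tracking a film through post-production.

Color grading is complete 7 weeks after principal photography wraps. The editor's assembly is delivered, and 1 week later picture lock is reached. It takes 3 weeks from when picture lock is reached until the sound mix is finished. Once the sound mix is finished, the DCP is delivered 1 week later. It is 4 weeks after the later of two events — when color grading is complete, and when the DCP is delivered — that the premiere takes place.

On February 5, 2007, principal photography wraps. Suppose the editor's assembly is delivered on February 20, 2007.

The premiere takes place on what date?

Principal photography wraps: Feb 5, 2007.
Color grading is complete: Feb 5, 2007 + 7 weeks = Mar 26, 2007.
The editor's assembly is delivered: Feb 20, 2007.
Picture lock is reached: Feb 20, 2007 + 1 week = Feb 27, 2007.
The sound mix is finished: Feb 27, 2007 + 3 weeks = Mar 20, 2007.
The DCP is delivered: Mar 20, 2007 + 1 week = Mar 27, 2007.
Both prerequisites met — color grading is complete (Mar 26, 2007), the DCP is delivered (Mar 27, 2007); the later is Mar 27, 2007.
The premiere takes place: Mar 27, 2007 + 4 weeks = Apr 24, 2007.

April 24, 2007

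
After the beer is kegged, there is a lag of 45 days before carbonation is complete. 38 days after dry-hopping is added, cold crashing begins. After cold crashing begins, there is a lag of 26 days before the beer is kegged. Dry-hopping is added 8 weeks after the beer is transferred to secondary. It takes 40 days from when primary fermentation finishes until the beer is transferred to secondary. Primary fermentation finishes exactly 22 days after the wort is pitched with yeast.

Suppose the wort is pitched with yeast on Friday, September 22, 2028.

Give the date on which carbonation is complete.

Monday, May 7, 2029

The wort is pitched with yeast: Sep 22, 2028.
Primary fermentation finishes: Sep 22, 2028 + 22 days = Oct 14, 2028.
The beer is transferred to secondary: Oct 14, 2028 + 40 days = Nov 23, 2028.
Dry-hopping is added: Nov 23, 2028 + 8 weeks = Jan 18, 2029.
Cold crashing begins: Jan 18, 2029 + 38 days = Feb 25, 2029.
The beer is kegged: Feb 25, 2029 + 26 days = Mar 23, 2029.
Carbonation is complete: Mar 23, 2029 + 45 days = May 7, 2029.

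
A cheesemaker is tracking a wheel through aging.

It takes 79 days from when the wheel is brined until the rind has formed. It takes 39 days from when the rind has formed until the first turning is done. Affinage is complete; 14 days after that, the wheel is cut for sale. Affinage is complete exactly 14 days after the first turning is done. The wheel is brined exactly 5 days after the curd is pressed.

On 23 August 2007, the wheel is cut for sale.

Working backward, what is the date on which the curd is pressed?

25 March 2007

The wheel is cut for sale: Aug 23, 2007.
Affinage is complete: Aug 23, 2007 − 14 days = Aug 9, 2007.
The first turning is done: Aug 9, 2007 − 14 days = Jul 26, 2007.
The rind has formed: Jul 26, 2007 − 39 days = Jun 17, 2007.
The wheel is brined: Jun 17, 2007 − 79 days = Mar 30, 2007.
The curd is pressed: Mar 30, 2007 − 5 days = Mar 25, 2007.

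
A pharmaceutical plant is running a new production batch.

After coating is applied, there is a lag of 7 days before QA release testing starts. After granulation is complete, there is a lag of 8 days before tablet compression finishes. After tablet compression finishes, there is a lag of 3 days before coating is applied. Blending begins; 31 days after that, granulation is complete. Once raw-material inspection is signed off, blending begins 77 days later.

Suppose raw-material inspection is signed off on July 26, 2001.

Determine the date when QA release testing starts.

November 29, 2001

Raw-material inspection is signed off: Jul 26, 2001.
Blending begins: Jul 26, 2001 + 77 days = Oct 11, 2001.
Granulation is complete: Oct 11, 2001 + 31 days = Nov 11, 2001.
Tablet compression finishes: Nov 11, 2001 + 8 days = Nov 19, 2001.
Coating is applied: Nov 19, 2001 + 3 days = Nov 22, 2001.
QA release testing starts: Nov 22, 2001 + 7 days = Nov 29, 2001.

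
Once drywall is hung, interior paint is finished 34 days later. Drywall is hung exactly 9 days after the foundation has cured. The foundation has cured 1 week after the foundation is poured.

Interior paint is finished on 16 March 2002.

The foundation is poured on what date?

Interior paint is finished: Mar 16, 2002.
Drywall is hung: Mar 16, 2002 − 34 days = Feb 10, 2002.
The foundation has cured: Feb 10, 2002 − 9 days = Feb 1, 2002.
The foundation is poured: Feb 1, 2002 − 1 week = Jan 25, 2002.

25 January 2002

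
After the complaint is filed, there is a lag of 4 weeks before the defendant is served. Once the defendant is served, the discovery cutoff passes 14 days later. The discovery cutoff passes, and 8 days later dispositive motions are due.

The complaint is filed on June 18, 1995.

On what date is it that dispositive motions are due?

August 7, 1995

The complaint is filed: Jun 18, 1995.
The defendant is served: Jun 18, 1995 + 4 weeks = Jul 16, 1995.
The discovery cutoff passes: Jul 16, 1995 + 14 days = Jul 30, 1995.
Dispositive motions are due: Jul 30, 1995 + 8 days = Aug 7, 1995.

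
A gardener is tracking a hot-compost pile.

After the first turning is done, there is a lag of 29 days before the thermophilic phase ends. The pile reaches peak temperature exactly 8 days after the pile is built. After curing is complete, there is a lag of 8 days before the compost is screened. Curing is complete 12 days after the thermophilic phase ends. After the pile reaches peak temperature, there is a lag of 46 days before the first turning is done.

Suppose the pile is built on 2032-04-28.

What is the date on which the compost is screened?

The pile is built: Apr 28, 2032.
The pile reaches peak temperature: Apr 28, 2032 + 8 days = May 6, 2032.
The first turning is done: May 6, 2032 + 46 days = Jun 21, 2032.
The thermophilic phase ends: Jun 21, 2032 + 29 days = Jul 20, 2032.
Curing is complete: Jul 20, 2032 + 12 days = Aug 1, 2032.
The compost is screened: Aug 1, 2032 + 8 days = Aug 9, 2032.

2032-08-09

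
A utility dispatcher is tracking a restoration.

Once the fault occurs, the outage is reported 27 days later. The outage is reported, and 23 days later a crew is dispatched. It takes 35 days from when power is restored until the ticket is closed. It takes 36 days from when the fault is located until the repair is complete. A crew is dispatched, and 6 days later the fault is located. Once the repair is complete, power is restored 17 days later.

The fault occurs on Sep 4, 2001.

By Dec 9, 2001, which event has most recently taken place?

The repair is complete

The fault occurs: Sep 4, 2001.
The outage is reported: Sep 4, 2001 + 27 days = Oct 1, 2001.
A crew is dispatched: Oct 1, 2001 + 23 days = Oct 24, 2001.
The fault is located: Oct 24, 2001 + 6 days = Oct 30, 2001.
The repair is complete: Oct 30, 2001 + 36 days = Dec 5, 2001.
Power is restored: Dec 5, 2001 + 17 days = Dec 22, 2001.
The ticket is closed: Dec 22, 2001 + 35 days = Jan 26, 2002.
Dec 9, 2001 falls between when the repair is complete (Dec 5, 2001) and when power is restored (Dec 22, 2001).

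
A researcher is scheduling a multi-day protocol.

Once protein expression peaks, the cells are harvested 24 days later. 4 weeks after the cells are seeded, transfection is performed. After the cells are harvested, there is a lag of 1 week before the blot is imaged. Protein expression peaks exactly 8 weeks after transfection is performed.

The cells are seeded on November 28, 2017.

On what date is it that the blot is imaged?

March 23, 2018

The cells are seeded: Nov 28, 2017.
Transfection is performed: Nov 28, 2017 + 4 weeks = Dec 26, 2017.
Protein expression peaks: Dec 26, 2017 + 8 weeks = Feb 20, 2018.
The cells are harvested: Feb 20, 2018 + 24 days = Mar 16, 2018.
The blot is imaged: Mar 16, 2018 + 1 week = Mar 23, 2018.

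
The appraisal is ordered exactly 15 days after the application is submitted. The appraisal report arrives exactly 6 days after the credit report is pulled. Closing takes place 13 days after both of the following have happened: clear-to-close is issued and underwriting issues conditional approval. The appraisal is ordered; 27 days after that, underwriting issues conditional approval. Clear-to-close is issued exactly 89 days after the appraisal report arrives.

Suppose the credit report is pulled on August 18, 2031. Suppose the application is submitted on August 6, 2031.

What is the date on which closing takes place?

The credit report is pulled: Aug 18, 2031.
The appraisal report arrives: Aug 18, 2031 + 6 days = Aug 24, 2031.
Clear-to-close is issued: Aug 24, 2031 + 89 days = Nov 21, 2031.
The application is submitted: Aug 6, 2031.
The appraisal is ordered: Aug 6, 2031 + 15 days = Aug 21, 2031.
Underwriting issues conditional approval: Aug 21, 2031 + 27 days = Sep 17, 2031.
Both prerequisites met — clear-to-close is issued (Nov 21, 2031), underwriting issues conditional approval (Sep 17, 2031); the later is Nov 21, 2031.
Closing takes place: Nov 21, 2031 + 13 days = Dec 4, 2031.

December 4, 2031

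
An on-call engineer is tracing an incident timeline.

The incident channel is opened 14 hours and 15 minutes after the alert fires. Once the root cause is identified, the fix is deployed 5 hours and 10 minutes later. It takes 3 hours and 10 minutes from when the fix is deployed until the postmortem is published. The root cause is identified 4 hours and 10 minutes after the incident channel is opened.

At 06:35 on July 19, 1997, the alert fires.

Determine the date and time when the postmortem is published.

The alert fires: 06:35 Jul 19, 1997.
The incident channel is opened: 06:35 Jul 19, 1997 + 14h15m = 20:50 Jul 19, 1997.
The root cause is identified: 20:50 Jul 19, 1997 + 4h10m = 01:00 Jul 20, 1997.
The fix is deployed: 01:00 Jul 20, 1997 + 5h10m = 06:10 Jul 20, 1997.
The postmortem is published: 06:10 Jul 20, 1997 + 3h10m = 09:20 Jul 20, 1997.

09:20 on July 20, 1997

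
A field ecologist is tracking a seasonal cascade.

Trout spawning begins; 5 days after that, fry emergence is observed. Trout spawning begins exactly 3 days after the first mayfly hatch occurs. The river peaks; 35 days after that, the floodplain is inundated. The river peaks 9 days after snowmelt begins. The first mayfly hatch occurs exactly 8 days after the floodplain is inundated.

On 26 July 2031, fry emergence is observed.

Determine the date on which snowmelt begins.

27 May 2031

Fry emergence is observed: Jul 26, 2031.
Trout spawning begins: Jul 26, 2031 − 5 days = Jul 21, 2031.
The first mayfly hatch occurs: Jul 21, 2031 − 3 days = Jul 18, 2031.
The floodplain is inundated: Jul 18, 2031 − 8 days = Jul 10, 2031.
The river peaks: Jul 10, 2031 − 35 days = Jun 5, 2031.
Snowmelt begins: Jun 5, 2031 − 9 days = May 27, 2031.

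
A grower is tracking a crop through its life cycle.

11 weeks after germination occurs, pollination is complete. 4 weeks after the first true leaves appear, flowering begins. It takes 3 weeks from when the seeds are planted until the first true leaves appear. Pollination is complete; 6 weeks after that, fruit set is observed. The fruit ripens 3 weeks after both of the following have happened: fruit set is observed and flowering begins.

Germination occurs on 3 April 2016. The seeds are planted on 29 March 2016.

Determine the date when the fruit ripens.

Germination occurs: Apr 3, 2016.
Pollination is complete: Apr 3, 2016 + 11 weeks = Jun 19, 2016.
Fruit set is observed: Jun 19, 2016 + 6 weeks = Jul 31, 2016.
The seeds are planted: Mar 29, 2016.
The first true leaves appear: Mar 29, 2016 + 3 weeks = Apr 19, 2016.
Flowering begins: Apr 19, 2016 + 4 weeks = May 17, 2016.
Both prerequisites met — fruit set is observed (Jul 31, 2016), flowering begins (May 17, 2016); the later is Jul 31, 2016.
The fruit ripens: Jul 31, 2016 + 3 weeks = Aug 21, 2016.

21 August 2016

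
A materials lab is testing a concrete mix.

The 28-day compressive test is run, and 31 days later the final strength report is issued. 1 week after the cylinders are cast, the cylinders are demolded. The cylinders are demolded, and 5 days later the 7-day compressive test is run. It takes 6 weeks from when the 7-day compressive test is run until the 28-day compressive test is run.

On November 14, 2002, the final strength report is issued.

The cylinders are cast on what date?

The final strength report is issued: Nov 14, 2002.
The 28-day compressive test is run: Nov 14, 2002 − 31 days = Oct 14, 2002.
The 7-day compressive test is run: Oct 14, 2002 − 6 weeks = Sep 2, 2002.
The cylinders are demolded: Sep 2, 2002 − 5 days = Aug 28, 2002.
The cylinders are cast: Aug 28, 2002 − 1 week = Aug 21, 2002.

August 21, 2002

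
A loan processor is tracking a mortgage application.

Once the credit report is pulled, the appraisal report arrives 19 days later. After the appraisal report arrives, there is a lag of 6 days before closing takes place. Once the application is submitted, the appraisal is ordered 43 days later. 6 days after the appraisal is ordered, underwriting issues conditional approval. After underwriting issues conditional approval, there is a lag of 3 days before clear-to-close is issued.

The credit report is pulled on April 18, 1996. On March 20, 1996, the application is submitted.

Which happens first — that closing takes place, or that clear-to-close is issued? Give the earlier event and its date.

Clear-to-close is issued — May 11, 1996

The credit report is pulled: Apr 18, 1996.
The appraisal report arrives: Apr 18, 1996 + 19 days = May 7, 1996.
Closing takes place: May 7, 1996 + 6 days = May 13, 1996.
The application is submitted: Mar 20, 1996.
The appraisal is ordered: Mar 20, 1996 + 43 days = May 2, 1996.
Underwriting issues conditional approval: May 2, 1996 + 6 days = May 8, 1996.
Clear-to-close is issued: May 8, 1996 + 3 days = May 11, 1996.
Comparing: closing takes place on May 13, 1996 vs clear-to-close is issued on May 11, 1996. Earlier: clear-to-close is issued.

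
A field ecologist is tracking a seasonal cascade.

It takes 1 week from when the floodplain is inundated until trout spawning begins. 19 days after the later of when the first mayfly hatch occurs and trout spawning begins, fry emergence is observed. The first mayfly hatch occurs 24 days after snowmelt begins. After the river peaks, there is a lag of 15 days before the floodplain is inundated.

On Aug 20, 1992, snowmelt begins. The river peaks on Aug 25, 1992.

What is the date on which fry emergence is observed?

Oct 5, 1992

Snowmelt begins: Aug 20, 1992.
The first mayfly hatch occurs: Aug 20, 1992 + 24 days = Sep 13, 1992.
The river peaks: Aug 25, 1992.
The floodplain is inundated: Aug 25, 1992 + 15 days = Sep 9, 1992.
Trout spawning begins: Sep 9, 1992 + 1 week = Sep 16, 1992.
Both prerequisites met — the first mayfly hatch occurs (Sep 13, 1992), trout spawning begins (Sep 16, 1992); the later is Sep 16, 1992.
Fry emergence is observed: Sep 16, 1992 + 19 days = Oct 5, 1992.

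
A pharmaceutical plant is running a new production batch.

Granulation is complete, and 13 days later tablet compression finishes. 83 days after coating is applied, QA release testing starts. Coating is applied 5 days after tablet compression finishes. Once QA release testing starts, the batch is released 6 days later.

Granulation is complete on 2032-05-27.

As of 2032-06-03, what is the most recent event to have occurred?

Granulation is complete: May 27, 2032.
Tablet compression finishes: May 27, 2032 + 13 days = Jun 9, 2032.
Coating is applied: Jun 9, 2032 + 5 days = Jun 14, 2032.
QA release testing starts: Jun 14, 2032 + 83 days = Sep 5, 2032.
The batch is released: Sep 5, 2032 + 6 days = Sep 11, 2032.
Jun 3, 2032 falls between when granulation is complete (May 27, 2032) and when tablet compression finishes (Jun 9, 2032).

Granulation is complete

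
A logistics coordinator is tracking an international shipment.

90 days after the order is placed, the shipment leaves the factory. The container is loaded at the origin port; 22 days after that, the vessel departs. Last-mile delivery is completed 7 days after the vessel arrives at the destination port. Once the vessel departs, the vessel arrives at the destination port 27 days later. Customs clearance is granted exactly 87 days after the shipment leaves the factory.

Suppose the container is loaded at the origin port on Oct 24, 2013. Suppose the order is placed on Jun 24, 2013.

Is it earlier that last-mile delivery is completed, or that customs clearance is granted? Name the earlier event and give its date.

The container is loaded at the origin port: Oct 24, 2013.
The vessel departs: Oct 24, 2013 + 22 days = Nov 15, 2013.
The vessel arrives at the destination port: Nov 15, 2013 + 27 days = Dec 12, 2013.
Last-mile delivery is completed: Dec 12, 2013 + 7 days = Dec 19, 2013.
The order is placed: Jun 24, 2013.
The shipment leaves the factory: Jun 24, 2013 + 90 days = Sep 22, 2013.
Customs clearance is granted: Sep 22, 2013 + 87 days = Dec 18, 2013.
Comparing: last-mile delivery is completed on Dec 19, 2013 vs customs clearance is granted on Dec 18, 2013. Earlier: customs clearance is granted.

Customs clearance is granted — Dec 18, 2013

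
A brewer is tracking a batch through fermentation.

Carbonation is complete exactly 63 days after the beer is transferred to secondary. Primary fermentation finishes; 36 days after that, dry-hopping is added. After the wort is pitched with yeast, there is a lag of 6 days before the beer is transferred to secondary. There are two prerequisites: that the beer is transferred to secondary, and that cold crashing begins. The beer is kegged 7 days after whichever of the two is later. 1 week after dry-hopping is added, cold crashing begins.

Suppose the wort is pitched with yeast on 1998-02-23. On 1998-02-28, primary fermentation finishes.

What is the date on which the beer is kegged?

1998-04-19

The wort is pitched with yeast: Feb 23, 1998.
The beer is transferred to secondary: Feb 23, 1998 + 6 days = Mar 1, 1998.
Primary fermentation finishes: Feb 28, 1998.
Dry-hopping is added: Feb 28, 1998 + 36 days = Apr 5, 1998.
Cold crashing begins: Apr 5, 1998 + 1 week = Apr 12, 1998.
Both prerequisites met — the beer is transferred to secondary (Mar 1, 1998), cold crashing begins (Apr 12, 1998); the later is Apr 12, 1998.
The beer is kegged: Apr 12, 1998 + 7 days = Apr 19, 1998.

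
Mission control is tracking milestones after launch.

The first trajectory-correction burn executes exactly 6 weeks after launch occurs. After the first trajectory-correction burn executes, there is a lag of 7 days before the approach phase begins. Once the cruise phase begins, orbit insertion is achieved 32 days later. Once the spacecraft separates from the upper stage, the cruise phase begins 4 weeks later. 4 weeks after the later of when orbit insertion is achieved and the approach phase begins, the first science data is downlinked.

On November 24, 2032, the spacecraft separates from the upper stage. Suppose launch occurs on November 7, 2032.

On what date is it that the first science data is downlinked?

February 20, 2033

The spacecraft separates from the upper stage: Nov 24, 2032.
The cruise phase begins: Nov 24, 2032 + 4 weeks = Dec 22, 2032.
Orbit insertion is achieved: Dec 22, 2032 + 32 days = Jan 23, 2033.
Launch occurs: Nov 7, 2032.
The first trajectory-correction burn executes: Nov 7, 2032 + 6 weeks = Dec 19, 2032.
The approach phase begins: Dec 19, 2032 + 7 days = Dec 26, 2032.
Both prerequisites met — orbit insertion is achieved (Jan 23, 2033), the approach phase begins (Dec 26, 2032); the later is Jan 23, 2033.
The first science data is downlinked: Jan 23, 2033 + 4 weeks = Feb 20, 2033.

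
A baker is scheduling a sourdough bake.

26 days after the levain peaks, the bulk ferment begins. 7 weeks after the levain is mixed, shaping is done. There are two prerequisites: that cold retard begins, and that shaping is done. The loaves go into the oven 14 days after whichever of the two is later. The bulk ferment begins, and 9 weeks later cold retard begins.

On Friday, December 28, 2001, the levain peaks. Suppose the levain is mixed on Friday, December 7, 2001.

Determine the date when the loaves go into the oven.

Wednesday, April 10, 2002

The levain peaks: Dec 28, 2001.
The bulk ferment begins: Dec 28, 2001 + 26 days = Jan 23, 2002.
Cold retard begins: Jan 23, 2002 + 9 weeks = Mar 27, 2002.
The levain is mixed: Dec 7, 2001.
Shaping is done: Dec 7, 2001 + 7 weeks = Jan 25, 2002.
Both prerequisites met — cold retard begins (Mar 27, 2002), shaping is done (Jan 25, 2002); the later is Mar 27, 2002.
The loaves go into the oven: Mar 27, 2002 + 14 days = Apr 10, 2002.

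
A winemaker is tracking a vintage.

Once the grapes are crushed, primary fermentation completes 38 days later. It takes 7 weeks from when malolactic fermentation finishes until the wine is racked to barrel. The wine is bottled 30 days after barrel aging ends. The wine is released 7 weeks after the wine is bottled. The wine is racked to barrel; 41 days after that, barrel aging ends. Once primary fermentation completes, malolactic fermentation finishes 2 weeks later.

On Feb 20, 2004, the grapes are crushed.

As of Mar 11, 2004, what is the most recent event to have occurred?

The grapes are crushed

The grapes are crushed: Feb 20, 2004.
Primary fermentation completes: Feb 20, 2004 + 38 days = Mar 29, 2004.
Malolactic fermentation finishes: Mar 29, 2004 + 2 weeks = Apr 12, 2004.
The wine is racked to barrel: Apr 12, 2004 + 7 weeks = May 31, 2004.
Barrel aging ends: May 31, 2004 + 41 days = Jul 11, 2004.
The wine is bottled: Jul 11, 2004 + 30 days = Aug 10, 2004.
The wine is released: Aug 10, 2004 + 7 weeks = Sep 28, 2004.
Mar 11, 2004 falls between when the grapes are crushed (Feb 20, 2004) and when primary fermentation completes (Mar 29, 2004).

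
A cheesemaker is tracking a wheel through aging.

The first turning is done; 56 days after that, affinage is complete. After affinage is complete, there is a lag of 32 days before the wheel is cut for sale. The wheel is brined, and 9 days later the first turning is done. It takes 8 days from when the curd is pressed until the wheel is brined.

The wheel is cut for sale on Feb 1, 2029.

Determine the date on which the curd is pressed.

Oct 19, 2028

The wheel is cut for sale: Feb 1, 2029.
Affinage is complete: Feb 1, 2029 − 32 days = Dec 31, 2028.
The first turning is done: Dec 31, 2028 − 56 days = Nov 5, 2028.
The wheel is brined: Nov 5, 2028 − 9 days = Oct 27, 2028.
The curd is pressed: Oct 27, 2028 − 8 days = Oct 19, 2028.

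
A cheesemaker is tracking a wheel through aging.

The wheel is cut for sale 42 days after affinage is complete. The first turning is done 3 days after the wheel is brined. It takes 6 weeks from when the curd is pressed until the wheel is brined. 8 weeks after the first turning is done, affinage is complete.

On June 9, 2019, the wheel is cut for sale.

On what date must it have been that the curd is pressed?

The wheel is cut for sale: Jun 9, 2019.
Affinage is complete: Jun 9, 2019 − 42 days = Apr 28, 2019.
The first turning is done: Apr 28, 2019 − 8 weeks = Mar 3, 2019.
The wheel is brined: Mar 3, 2019 − 3 days = Feb 28, 2019.
The curd is pressed: Feb 28, 2019 − 6 weeks = Jan 17, 2019.

January 17, 2019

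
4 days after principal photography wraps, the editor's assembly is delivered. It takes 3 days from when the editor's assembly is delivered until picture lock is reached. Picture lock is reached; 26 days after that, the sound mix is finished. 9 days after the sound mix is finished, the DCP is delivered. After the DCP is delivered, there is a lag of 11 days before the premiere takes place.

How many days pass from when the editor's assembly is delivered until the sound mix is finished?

Causal path: the editor's assembly is delivered → picture lock is reached → the sound mix is finished.
Total delay along the path: 3 + 26 = 29 days.

29 days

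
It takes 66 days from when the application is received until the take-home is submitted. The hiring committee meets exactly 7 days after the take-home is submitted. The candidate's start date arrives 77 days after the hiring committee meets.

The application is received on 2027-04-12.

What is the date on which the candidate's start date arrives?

The application is received: Apr 12, 2027.
The take-home is submitted: Apr 12, 2027 + 66 days = Jun 17, 2027.
The hiring committee meets: Jun 17, 2027 + 7 days = Jun 24, 2027.
The candidate's start date arrives: Jun 24, 2027 + 77 days = Sep 9, 2027.

2027-09-09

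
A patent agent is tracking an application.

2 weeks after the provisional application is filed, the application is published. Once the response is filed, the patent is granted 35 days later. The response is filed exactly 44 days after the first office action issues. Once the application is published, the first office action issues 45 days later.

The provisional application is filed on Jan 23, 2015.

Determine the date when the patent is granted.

Jun 10, 2015

The provisional application is filed: Jan 23, 2015.
The application is published: Jan 23, 2015 + 2 weeks = Feb 6, 2015.
The first office action issues: Feb 6, 2015 + 45 days = Mar 23, 2015.
The response is filed: Mar 23, 2015 + 44 days = May 6, 2015.
The patent is granted: May 6, 2015 + 35 days = Jun 10, 2015.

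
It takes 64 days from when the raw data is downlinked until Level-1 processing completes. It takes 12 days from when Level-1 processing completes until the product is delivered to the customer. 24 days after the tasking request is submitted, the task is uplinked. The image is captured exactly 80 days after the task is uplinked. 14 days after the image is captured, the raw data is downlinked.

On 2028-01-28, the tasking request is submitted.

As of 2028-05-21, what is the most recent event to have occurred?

The tasking request is submitted: Jan 28, 2028.
The task is uplinked: Jan 28, 2028 + 24 days = Feb 21, 2028.
The image is captured: Feb 21, 2028 + 80 days = May 11, 2028.
The raw data is downlinked: May 11, 2028 + 14 days = May 25, 2028.
Level-1 processing completes: May 25, 2028 + 64 days = Jul 28, 2028.
The product is delivered to the customer: Jul 28, 2028 + 12 days = Aug 9, 2028.
May 21, 2028 falls between when the image is captured (May 11, 2028) and when the raw data is downlinked (May 25, 2028).

The image is captured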